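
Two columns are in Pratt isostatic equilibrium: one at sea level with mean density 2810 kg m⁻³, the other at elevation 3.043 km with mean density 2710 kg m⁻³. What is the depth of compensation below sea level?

ρ_ref D = ρ (D + h) → D (ρ_ref − ρ) = ρ h.
D = ρ h/(ρ_ref − ρ) = 2710 × 3.043 km/(2810 − 2710) = 82.5 km.

82.5 km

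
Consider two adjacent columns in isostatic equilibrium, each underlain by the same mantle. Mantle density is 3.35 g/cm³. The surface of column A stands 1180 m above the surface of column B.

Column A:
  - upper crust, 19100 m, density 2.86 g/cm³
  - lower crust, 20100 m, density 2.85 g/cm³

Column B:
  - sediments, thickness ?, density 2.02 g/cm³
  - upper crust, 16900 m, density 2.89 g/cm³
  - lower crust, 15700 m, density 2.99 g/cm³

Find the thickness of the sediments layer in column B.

Take the compensation level at the base of the deeper column (depth z_c below the surface of column A) and equate Σ ρ_i t_i down to z_c; mantle fills any gap and the z_c terms cancel.
Column A: 19100×2.86 + 20100×2.85 + (z_c − 39200)×3.35
Column B: 1180×0 + x×2.02 + 16900×2.89 + 15700×2.99 + (z_c − 1180 − 32600 − x)×3.35
The z_c×3.35 term appears on both sides and cancels. Collect the known terms of each column as K = Σ(ρt)_known − 3.35 × (depth of known layers): K_A = 111911 − 3.35×39200 = −19409; K_B = 95784 − 3.35×(1180 + 32600) = −17379.
Balance: K_A = K_B − x×(3.35 − 2.02), so x = (K_B − K_A)/(3.35 − 2.02) = 2030/1.33 = 1530 m.

1530 m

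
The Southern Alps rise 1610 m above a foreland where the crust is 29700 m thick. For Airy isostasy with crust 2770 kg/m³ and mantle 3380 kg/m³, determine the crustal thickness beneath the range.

38600 m

Root depth r = h ρ_c / (ρ_m − ρ_c) = 1610 m × 2770 / 610 = 7311 m.
Total thickness = T + h + r = 29700 m + 1610 m + 7311 m = 38600 m.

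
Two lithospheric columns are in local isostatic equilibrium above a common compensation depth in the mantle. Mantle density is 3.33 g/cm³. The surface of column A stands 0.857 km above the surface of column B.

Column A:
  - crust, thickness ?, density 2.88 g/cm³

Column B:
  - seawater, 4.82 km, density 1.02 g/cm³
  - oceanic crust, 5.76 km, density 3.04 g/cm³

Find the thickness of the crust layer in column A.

Take the compensation level at the base of the deeper column (depth z_c below the surface of column A) and equate Σ ρ_i t_i down to z_c; mantle fills any gap and the z_c terms cancel.
Column A: x×2.88 + (z_c − 0 − x)×3.33
Column B: 0.857×0 + 4.82×1.02 + 5.76×3.04 + (z_c − 0.857 − 10.58)×3.33
The z_c×3.33 term appears on both sides and cancels. Collect the known terms of each column as K = Σ(ρt)_known − 3.33 × (depth of known layers): K_A = 0 − 3.33×0 = 0; K_B = 22.4268 − 3.33×(0.857 + 10.58) = −15.65841.
Balance: K_A − x×(3.33 − 2.88) = K_B, so x = (K_A − K_B)/(3.33 − 2.88) = 15.6584/0.45 = 34.8 km.

34.8 km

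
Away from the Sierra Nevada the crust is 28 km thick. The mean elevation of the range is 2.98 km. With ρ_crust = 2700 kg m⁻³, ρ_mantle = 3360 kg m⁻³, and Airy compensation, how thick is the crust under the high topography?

43.2 km

Root depth r = h ρ_c / (ρ_m − ρ_c) = 2.98 km × 2700 / 660 = 12.19 km.
Total thickness = T + h + r = 28 km + 2.98 km + 12.19 km = 43.2 km.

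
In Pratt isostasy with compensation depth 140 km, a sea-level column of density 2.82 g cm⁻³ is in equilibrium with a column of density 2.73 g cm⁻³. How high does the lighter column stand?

ρ_ref D = ρ (D + h) → h = D (ρ_ref − ρ)/ρ.
h = 140 km × (2.82 − 2.73)/2.73 = 4.62 km.

4.62 km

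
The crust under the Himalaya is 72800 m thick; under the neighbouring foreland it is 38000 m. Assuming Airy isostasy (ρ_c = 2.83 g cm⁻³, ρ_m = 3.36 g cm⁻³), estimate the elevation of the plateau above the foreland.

5490 m

Excess crust Δ = 72800 m − 38000 m = 34800 m, split between elevation h and root r with h + r = Δ.
Airy balance ρ_c h = (ρ_m − ρ_c) r gives r = h ρ_c/(ρ_m − ρ_c), so h (1 + ρ_c/(ρ_m − ρ_c)) = Δ, i.e. h = Δ (ρ_m − ρ_c)/ρ_m.
h = 34800 m × 0.53/3.36 = 5490 m.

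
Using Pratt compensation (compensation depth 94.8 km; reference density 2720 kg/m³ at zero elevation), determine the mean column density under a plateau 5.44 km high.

Pratt balance: ρ_ref D = ρ (D + h).
ρ = ρ_ref D/(D + h) = 2720 × 94.8 km/(94.8 km + 5.44 km) = 2570 kg/m³.

2570 kg/m³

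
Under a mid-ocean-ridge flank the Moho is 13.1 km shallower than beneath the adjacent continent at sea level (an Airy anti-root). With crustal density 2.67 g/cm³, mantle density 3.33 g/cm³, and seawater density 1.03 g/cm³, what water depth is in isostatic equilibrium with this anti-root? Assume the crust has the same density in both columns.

5.27 km

Replacing a thickness d of crust by seawater at the top must be balanced by replacing crust with mantle at the base: d (ρ_c − ρ_w) = a (ρ_m − ρ_c).
d = a (ρ_m − ρ_c)/(ρ_c − ρ_w) = 13.1 km × 0.66/1.64 = 5.27 km.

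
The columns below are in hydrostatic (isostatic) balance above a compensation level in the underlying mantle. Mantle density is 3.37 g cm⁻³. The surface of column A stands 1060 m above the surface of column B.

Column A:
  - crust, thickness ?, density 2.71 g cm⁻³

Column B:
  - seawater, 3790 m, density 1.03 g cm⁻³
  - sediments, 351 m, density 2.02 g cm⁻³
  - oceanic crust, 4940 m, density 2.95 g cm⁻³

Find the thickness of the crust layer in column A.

Take the compensation level at the base of the deeper column (depth z_c below the surface of column A) and equate Σ ρ_i t_i down to z_c; mantle fills any gap and the z_c terms cancel.
Column A: x×2.71 + (z_c − 0 − x)×3.37
Column B: 1060×0 + 3790×1.03 + 351×2.02 + 4940×2.95 + (z_c − 1060 − 9081)×3.37
The z_c×3.37 term appears on both sides and cancels. Collect the known terms of each column as K = Σ(ρt)_known − 3.37 × (depth of known layers): K_A = 0 − 3.37×0 = 0; K_B = 19185.72 − 3.37×(1060 + 9081) = −14989.45.
Balance: K_A − x×(3.37 − 2.71) = K_B, so x = (K_A − K_B)/(3.37 − 2.71) = 14989.5/0.66 = 22700 m.

22700 m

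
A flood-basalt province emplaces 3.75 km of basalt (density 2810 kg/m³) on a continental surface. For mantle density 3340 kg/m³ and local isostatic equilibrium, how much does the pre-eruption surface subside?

Subaerial loading: s = t ρ_load / ρ_m.
s = 3.75 km × 2810/3340 = 3.15 km.

3.15 km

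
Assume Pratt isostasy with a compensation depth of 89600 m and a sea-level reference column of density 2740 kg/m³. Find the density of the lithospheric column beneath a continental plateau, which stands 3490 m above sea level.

Pratt balance: ρ_ref D = ρ (D + h).
ρ = ρ_ref D/(D + h) = 2740 × 89600 m/(89600 m + 3490 m) = 2640 kg/m³.

2640 kg/m³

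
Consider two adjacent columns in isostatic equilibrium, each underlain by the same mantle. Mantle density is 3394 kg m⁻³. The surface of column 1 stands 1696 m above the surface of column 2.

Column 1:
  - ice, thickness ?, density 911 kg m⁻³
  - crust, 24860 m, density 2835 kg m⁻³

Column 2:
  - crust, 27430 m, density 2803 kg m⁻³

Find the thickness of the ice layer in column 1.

Take the compensation level at the base of the deeper column (depth z_c below the surface of column 1) and equate Σ ρ_i t_i down to z_c; mantle fills any gap and the z_c terms cancel.
Column 1: x×911 + 24860×2835 + (z_c − 24860 − x)×3394
Column 2: 1696×0 + 27430×2803 + (z_c − 1696 − 27430)×3394
The z_c×3394 term appears on both sides and cancels. Collect the known terms of each column as K = Σ(ρt)_known − 3394 × (depth of known layers): K_1 = 70478100 − 3394×24860 = −13896740; K_2 = 76886290 − 3394×(1696 + 27430) = −21967354.
Balance: K_1 − x×(3394 − 911) = K_2, so x = (K_1 − K_2)/(3394 − 911) = 8070610/2483 = 3250 m.

3250 m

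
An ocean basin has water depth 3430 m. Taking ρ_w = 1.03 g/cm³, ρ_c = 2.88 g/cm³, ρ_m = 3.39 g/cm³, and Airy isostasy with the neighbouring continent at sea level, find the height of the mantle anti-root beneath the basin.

12400 m

Isostatic balance requires: replacing crust with seawater at the top is compensated by replacing crust with mantle at the base: d (ρ_c − ρ_w) = a (ρ_m − ρ_c).
a = d (ρ_c − ρ_w)/(ρ_m − ρ_c) = 3430 m × 1.85/0.51 = 12400 m.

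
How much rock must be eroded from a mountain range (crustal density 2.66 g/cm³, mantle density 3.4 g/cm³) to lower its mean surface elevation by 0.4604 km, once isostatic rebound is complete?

2.12 km

Net drop Δ = e − u = e − e ρ_c/ρ_m = e (ρ_m − ρ_c)/ρ_m.
e = Δ ρ_m/(ρ_m − ρ_c) = 0.4604 km × 3.4/0.74 = 2.12 km.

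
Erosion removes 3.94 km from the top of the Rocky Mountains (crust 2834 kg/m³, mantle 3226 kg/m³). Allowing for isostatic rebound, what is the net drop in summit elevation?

0.479 km

Rebound u = e ρ_c/ρ_m = 3.94 km × 2834/3226 = 3.461 km.
Net surface drop = e − u = 3.94 km − 3.461 km = e (ρ_m − ρ_c)/ρ_m = 0.479 km.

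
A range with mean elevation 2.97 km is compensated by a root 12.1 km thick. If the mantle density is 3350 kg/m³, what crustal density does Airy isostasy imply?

ρ_c h = (ρ_m − ρ_c) r → ρ_c (h + r) = ρ_m r → ρ_c = ρ_m r / (h + r).
ρ_c = 3350 × 12.1 km / (2.97 km + 12.1 km) = 2690 kg/m³.

2690 kg/m³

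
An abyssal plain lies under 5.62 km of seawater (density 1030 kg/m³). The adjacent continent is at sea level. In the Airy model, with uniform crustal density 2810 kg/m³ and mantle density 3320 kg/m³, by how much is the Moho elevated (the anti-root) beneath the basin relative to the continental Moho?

Isostatic balance requires: replacing crust with seawater at the top is compensated by replacing crust with mantle at the base: d (ρ_c − ρ_w) = a (ρ_m − ρ_c).
a = d (ρ_c − ρ_w)/(ρ_m − ρ_c) = 5.62 km × 1780/510 = 19.6 km.

19.6 km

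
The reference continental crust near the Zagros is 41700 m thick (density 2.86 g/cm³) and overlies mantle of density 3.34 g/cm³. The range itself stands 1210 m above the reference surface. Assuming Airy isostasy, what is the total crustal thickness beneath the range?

50100 m

Root depth r = h ρ_c / (ρ_m − ρ_c) = 1210 m × 2.86 / 0.48 = 7210 m.
Total thickness = T + h + r = 41700 m + 1210 m + 7210 m = 50100 m.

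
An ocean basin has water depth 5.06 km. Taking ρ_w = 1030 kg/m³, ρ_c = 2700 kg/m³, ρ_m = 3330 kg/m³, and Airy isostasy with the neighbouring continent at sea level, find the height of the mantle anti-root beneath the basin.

Isostatic balance requires: replacing crust with seawater at the top is compensated by replacing crust with mantle at the base: d (ρ_c − ρ_w) = a (ρ_m − ρ_c).
a = d (ρ_c − ρ_w)/(ρ_m − ρ_c) = 5.06 km × 1670/630 = 13.4 km.

13.4 km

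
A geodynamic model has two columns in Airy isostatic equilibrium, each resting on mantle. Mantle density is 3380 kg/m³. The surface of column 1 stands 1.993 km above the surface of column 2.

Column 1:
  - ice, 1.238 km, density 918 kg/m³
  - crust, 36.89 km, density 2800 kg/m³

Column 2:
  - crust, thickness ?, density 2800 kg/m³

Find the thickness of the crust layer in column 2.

Take the compensation level at the base of the deeper column (depth z_c below the surface of column 1) and equate Σ ρ_i t_i down to z_c; mantle fills any gap and the z_c terms cancel.
Column 1: 1.238×918 + 36.89×2800 + (z_c − 38.128)×3380
Column 2: 1.993×0 + x×2800 + (z_c − 1.993 − 0 − x)×3380
The z_c×3380 term appears on both sides and cancels. Collect the known terms of each column as K = Σ(ρt)_known − 3380 × (depth of known layers): K_1 = 104428.484 − 3380×38.128 = −24444.156; K_2 = 0 − 3380×(1.993 + 0) = −6736.34.
Balance: K_1 = K_2 − x×(3380 − 2800), so x = (K_2 − K_1)/(3380 − 2800) = 17707.8/580 = 30.5 km.

30.5 km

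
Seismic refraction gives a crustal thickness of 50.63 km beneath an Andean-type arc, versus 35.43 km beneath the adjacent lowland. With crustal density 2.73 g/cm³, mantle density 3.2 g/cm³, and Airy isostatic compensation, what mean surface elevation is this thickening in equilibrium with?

2.23 km

Excess crust Δ = 50.63 km − 35.43 km = 15.2 km, split between elevation h and root r with h + r = Δ.
Airy balance ρ_c h = (ρ_m − ρ_c) r gives r = h ρ_c/(ρ_m − ρ_c), so h (1 + ρ_c/(ρ_m − ρ_c)) = Δ, i.e. h = Δ (ρ_m − ρ_c)/ρ_m.
h = 15.2 km × 0.47/3.2 = 2.23 km.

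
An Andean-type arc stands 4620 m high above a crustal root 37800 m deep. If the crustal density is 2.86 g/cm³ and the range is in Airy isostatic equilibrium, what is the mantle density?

3.21 g/cm³

Airy balance: ρ_c h = (ρ_m − ρ_c) r → ρ_m = ρ_c (1 + h/r).
ρ_m = 2.86 × (1 + 4620 m/37800 m) = 3.21 g/cm³.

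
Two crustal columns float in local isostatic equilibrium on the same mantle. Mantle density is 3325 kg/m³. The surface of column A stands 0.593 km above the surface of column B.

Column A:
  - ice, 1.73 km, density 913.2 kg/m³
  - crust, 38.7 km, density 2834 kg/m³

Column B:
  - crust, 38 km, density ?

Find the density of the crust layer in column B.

2770 kg/m³

Take the compensation level at the base of the deeper column (depth z_c below the surface of column A) and equate Σ ρ_i t_i down to z_c; mantle fills any gap and the z_c terms cancel.
Column A: 1.73×913.2 + 38.7×2834 + (z_c − 40.43)×3325
Column B: 0.593×0 + 38×ρ + (z_c − 0.593 − 38)×3325
The z_c×3325 term appears on both sides and cancels. Collect the known terms of each column as K = Σ(ρt)_known − 3325 × (depth of known layers): K_A = 111255.636 − 3325×40.43 = −23174.114; K_B = 0 − 3325×(0.593 + 38) = −128321.725.
Balance: K_A = K_B + 38×ρ, so ρ = (K_A − K_B)/38 = 105148/38 = 2770 kg/m³.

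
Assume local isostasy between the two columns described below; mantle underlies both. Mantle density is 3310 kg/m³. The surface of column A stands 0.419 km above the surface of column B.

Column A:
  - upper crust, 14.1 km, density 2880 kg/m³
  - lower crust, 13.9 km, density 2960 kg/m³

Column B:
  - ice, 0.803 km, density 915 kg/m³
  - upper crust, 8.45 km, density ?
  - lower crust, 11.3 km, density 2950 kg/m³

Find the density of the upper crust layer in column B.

2890 kg/m³

Take the compensation level at the base of the deeper column (depth z_c below the surface of column A) and equate Σ ρ_i t_i down to z_c; mantle fills any gap and the z_c terms cancel.
Column A: 14.1×2880 + 13.9×2960 + (z_c − 28)×3310
Column B: 0.419×0 + 0.803×915 + 8.45×ρ + 11.3×2950 + (z_c − 0.419 − 20.553)×3310
The z_c×3310 term appears on both sides and cancels. Collect the known terms of each column as K = Σ(ρt)_known − 3310 × (depth of known layers): K_A = 81752 − 3310×28 = −10928; K_B = 34069.745 − 3310×(0.419 + 20.553) = −35347.575.
Balance: K_A = K_B + 8.45×ρ, so ρ = (K_A − K_B)/8.45 = 24419.6/8.45 = 2890 kg/m³.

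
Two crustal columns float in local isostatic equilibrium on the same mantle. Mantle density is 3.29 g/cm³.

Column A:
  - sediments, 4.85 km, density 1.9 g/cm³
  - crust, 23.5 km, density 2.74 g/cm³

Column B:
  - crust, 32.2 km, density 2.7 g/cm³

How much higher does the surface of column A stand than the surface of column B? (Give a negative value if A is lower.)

0.203 km

For any compensation level in the mantle, the mantle terms cancel and isostasy reduces to e = (Σt_A − Σt_B) − (Σ(ρt)_A − Σ(ρt)_B) / ρ_m.
Σt_A = 28.35 km; Σt_B = 32.2 km; Σ(ρt)_A = 73.605; Σ(ρt)_B = 86.94 (in km·g/cm³).
e = (28.35 − 32.2) − (73.605 − 86.94) / 3.29 = 0.203 km.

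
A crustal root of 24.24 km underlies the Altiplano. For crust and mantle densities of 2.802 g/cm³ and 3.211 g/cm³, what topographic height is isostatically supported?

3.54 km

Isostatic balance requires: ρ_c h = (ρ_m − ρ_c) r.
h = r (ρ_m − ρ_c) / ρ_c = 24.24 km × (3.211 − 2.802) / 2.802 = 3.54 km.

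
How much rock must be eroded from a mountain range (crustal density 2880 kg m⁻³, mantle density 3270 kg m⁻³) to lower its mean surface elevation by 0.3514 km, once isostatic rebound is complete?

2.95 km

Net drop Δ = e − u = e − e ρ_c/ρ_m = e (ρ_m − ρ_c)/ρ_m.
e = Δ ρ_m/(ρ_m − ρ_c) = 0.3514 km × 3270/390 = 2.95 km.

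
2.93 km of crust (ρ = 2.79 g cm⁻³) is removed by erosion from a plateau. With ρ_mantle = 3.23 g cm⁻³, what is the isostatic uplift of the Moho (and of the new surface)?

2.53 km

Unloading: uplift u = e ρ_c/ρ_m = 2.93 km × 2.79/3.23 = 2.53 km.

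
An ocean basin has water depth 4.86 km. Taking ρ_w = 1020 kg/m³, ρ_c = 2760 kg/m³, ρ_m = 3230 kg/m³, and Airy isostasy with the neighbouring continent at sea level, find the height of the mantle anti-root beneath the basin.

18 km

Balancing pressure at the compensation depth: replacing crust with seawater at the top is compensated by replacing crust with mantle at the base: d (ρ_c − ρ_w) = a (ρ_m − ρ_c).
a = d (ρ_c − ρ_w)/(ρ_m − ρ_c) = 4.86 km × 1740/470 = 18 km.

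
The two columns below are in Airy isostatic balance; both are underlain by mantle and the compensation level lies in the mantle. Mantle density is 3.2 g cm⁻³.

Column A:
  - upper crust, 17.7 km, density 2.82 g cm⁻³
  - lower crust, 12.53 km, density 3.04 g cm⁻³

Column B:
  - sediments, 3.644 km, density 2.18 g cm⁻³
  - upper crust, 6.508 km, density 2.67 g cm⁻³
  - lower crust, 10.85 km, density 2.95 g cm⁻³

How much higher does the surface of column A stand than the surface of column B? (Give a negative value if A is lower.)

For any compensation level in the mantle, the mantle terms cancel and isostasy reduces to e = (Σt_A − Σt_B) − (Σ(ρt)_A − Σ(ρt)_B) / ρ_m.
Σt_A = 30.23 km; Σt_B = 21.002 km; Σ(ρt)_A = 88.0052; Σ(ρt)_B = 57.32778 (in km·g cm⁻³).
e = (30.23 − 21.002) − (88.0052 − 57.32778) / 3.2 = −0.359 km.

−0.359 km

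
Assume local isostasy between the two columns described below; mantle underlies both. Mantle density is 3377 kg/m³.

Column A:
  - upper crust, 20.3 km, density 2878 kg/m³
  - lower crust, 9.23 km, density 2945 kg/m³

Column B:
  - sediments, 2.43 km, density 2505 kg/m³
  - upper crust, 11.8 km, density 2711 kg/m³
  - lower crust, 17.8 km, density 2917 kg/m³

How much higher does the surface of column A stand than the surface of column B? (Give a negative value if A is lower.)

For any compensation level in the mantle, the mantle terms cancel and isostasy reduces to e = (Σt_A − Σt_B) − (Σ(ρt)_A − Σ(ρt)_B) / ρ_m.
Σt_A = 29.53 km; Σt_B = 32.03 km; Σ(ρt)_A = 85605.75; Σ(ρt)_B = 89999.55 (in km·kg/m³).
e = (29.53 − 32.03) − (85605.75 − 89999.55) / 3377 = −1.2 km.

−1.2 km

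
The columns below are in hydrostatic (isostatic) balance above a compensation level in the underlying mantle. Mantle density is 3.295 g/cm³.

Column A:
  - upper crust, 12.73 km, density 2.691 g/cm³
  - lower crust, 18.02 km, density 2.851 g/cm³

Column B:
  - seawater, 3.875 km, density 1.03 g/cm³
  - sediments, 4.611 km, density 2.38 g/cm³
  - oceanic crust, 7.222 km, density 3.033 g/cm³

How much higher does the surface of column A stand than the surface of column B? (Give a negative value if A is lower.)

0.243 km

For any compensation level in the mantle, the mantle terms cancel and isostasy reduces to e = (Σt_A − Σt_B) − (Σ(ρt)_A − Σ(ρt)_B) / ρ_m.
Σt_A = 30.75 km; Σt_B = 15.708 km; Σ(ρt)_A = 85.63145; Σ(ρt)_B = 36.869756 (in km·g/cm³).
e = (30.75 − 15.708) − (85.63145 − 36.869756) / 3.295 = 0.243 km.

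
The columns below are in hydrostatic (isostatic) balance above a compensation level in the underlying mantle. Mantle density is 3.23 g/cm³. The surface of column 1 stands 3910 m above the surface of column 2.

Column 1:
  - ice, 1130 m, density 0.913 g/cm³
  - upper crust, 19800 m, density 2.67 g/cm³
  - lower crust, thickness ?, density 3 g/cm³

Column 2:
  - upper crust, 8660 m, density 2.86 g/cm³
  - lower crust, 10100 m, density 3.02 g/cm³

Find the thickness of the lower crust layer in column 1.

Take the compensation level at the base of the deeper column (depth z_c below the surface of column 1) and equate Σ ρ_i t_i down to z_c; mantle fills any gap and the z_c terms cancel.
Column 1: 1130×0.913 + 19800×2.67 + x×3 + (z_c − 20930 − x)×3.23
Column 2: 3910×0 + 8660×2.86 + 10100×3.02 + (z_c − 3910 − 18760)×3.23
The z_c×3.23 term appears on both sides and cancels. Collect the known terms of each column as K = Σ(ρt)_known − 3.23 × (depth of known layers): K_1 = 53897.69 − 3.23×20930 = −13706.21; K_2 = 55269.6 − 3.23×(3910 + 18760) = −17954.5.
Balance: K_1 − x×(3.23 − 3) = K_2, so x = (K_1 − K_2)/(3.23 − 3) = 4248.29/0.23 = 18500 m.

18500 m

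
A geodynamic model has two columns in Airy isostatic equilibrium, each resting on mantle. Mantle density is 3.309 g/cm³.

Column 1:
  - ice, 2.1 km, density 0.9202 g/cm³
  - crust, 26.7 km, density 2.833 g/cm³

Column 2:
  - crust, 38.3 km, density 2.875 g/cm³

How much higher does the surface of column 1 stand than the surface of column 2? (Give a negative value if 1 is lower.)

0.333 km

For any compensation level in the mantle, the mantle terms cancel and isostasy reduces to e = (Σt_1 − Σt_2) − (Σ(ρt)_1 − Σ(ρt)_2) / ρ_m.
Σt_1 = 28.8 km; Σt_2 = 38.3 km; Σ(ρt)_1 = 77.57352; Σ(ρt)_2 = 110.1125 (in km·g/cm³).
e = (28.8 − 38.3) − (77.57352 − 110.1125) / 3.309 = 0.333 km.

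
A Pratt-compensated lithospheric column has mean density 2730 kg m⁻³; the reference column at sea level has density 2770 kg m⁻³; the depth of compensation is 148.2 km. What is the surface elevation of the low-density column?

2.17 km

ρ_ref D = ρ (D + h) → h = D (ρ_ref − ρ)/ρ.
h = 148.2 km × (2770 − 2730)/2730 = 2.17 km.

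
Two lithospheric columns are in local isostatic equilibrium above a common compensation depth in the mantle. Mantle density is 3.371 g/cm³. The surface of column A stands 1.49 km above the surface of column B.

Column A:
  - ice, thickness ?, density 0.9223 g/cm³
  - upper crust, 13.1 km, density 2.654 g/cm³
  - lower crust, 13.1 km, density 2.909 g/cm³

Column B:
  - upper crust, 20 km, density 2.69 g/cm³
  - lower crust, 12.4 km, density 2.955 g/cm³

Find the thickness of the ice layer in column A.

Take the compensation level at the base of the deeper column (depth z_c below the surface of column A) and equate Σ ρ_i t_i down to z_c; mantle fills any gap and the z_c terms cancel.
Column A: x×0.9223 + 13.1×2.654 + 13.1×2.909 + (z_c − 26.2 − x)×3.371
Column B: 1.49×0 + 20×2.69 + 12.4×2.955 + (z_c − 1.49 − 32.4)×3.371
The z_c×3.371 term appears on both sides and cancels. Collect the known terms of each column as K = Σ(ρt)_known − 3.371 × (depth of known layers): K_A = 72.8753 − 3.371×26.2 = −15.4449; K_B = 90.442 − 3.371×(1.49 + 32.4) = −23.80119.
Balance: K_A − x×(3.371 − 0.9223) = K_B, so x = (K_A − K_B)/(3.371 − 0.9223) = 8.35629/2.4487 = 3.41 km.

3.41 km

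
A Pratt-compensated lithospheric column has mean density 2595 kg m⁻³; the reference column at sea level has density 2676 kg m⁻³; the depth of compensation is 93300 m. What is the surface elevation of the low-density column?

2910 m

ρ_ref D = ρ (D + h) → h = D (ρ_ref − ρ)/ρ.
h = 93300 m × (2676 − 2595)/2595 = 2910 m.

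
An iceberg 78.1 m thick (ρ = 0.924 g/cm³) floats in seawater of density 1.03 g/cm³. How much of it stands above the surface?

8.04 m

Floating equilibrium: submerged depth d = t ρ_obj/ρ_fluid = 78.1 m × 0.924/1.03 = 70.06 m.
Freeboard = t − d = 78.1 m − 70.06 m = 8.04 m.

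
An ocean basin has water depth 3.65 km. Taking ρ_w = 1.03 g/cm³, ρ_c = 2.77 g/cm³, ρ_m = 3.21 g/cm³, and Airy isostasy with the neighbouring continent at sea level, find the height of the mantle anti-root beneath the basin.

14.4 km

Balancing pressure at the compensation depth: replacing crust with seawater at the top is compensated by replacing crust with mantle at the base: d (ρ_c − ρ_w) = a (ρ_m − ρ_c).
a = d (ρ_c − ρ_w)/(ρ_m − ρ_c) = 3.65 km × 1.74/0.44 = 14.4 km.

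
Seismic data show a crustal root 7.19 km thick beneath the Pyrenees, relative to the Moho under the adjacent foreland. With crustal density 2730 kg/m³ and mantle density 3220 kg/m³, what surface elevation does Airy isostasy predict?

In Airy isostatic equilibrium: ρ_c h = (ρ_m − ρ_c) r.
h = r (ρ_m − ρ_c) / ρ_c = 7.19 km × (3220 − 2730) / 2730 = 1.29 km.

1.29 km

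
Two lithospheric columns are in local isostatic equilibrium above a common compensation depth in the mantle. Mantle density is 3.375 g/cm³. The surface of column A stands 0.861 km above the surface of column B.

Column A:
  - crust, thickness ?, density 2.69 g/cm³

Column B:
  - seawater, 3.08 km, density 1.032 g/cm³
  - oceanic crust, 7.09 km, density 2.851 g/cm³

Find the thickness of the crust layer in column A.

Take the compensation level at the base of the deeper column (depth z_c below the surface of column A) and equate Σ ρ_i t_i down to z_c; mantle fills any gap and the z_c terms cancel.
Column A: x×2.69 + (z_c − 0 − x)×3.375
Column B: 0.861×0 + 3.08×1.032 + 7.09×2.851 + (z_c − 0.861 − 10.17)×3.375
The z_c×3.375 term appears on both sides and cancels. Collect the known terms of each column as K = Σ(ρt)_known − 3.375 × (depth of known layers): K_A = 0 − 3.375×0 = 0; K_B = 23.39215 − 3.375×(0.861 + 10.17) = −13.837475.
Balance: K_A − x×(3.375 − 2.69) = K_B, so x = (K_A − K_B)/(3.375 − 2.69) = 13.8375/0.685 = 20.2 km.

20.2 km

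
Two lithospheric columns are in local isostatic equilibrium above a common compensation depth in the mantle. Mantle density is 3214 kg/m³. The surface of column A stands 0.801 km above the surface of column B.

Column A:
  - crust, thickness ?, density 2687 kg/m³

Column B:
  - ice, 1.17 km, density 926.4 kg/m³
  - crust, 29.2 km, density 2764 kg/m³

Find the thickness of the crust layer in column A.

34.9 km

Take the compensation level at the base of the deeper column (depth z_c below the surface of column A) and equate Σ ρ_i t_i down to z_c; mantle fills any gap and the z_c terms cancel.
Column A: x×2687 + (z_c − 0 − x)×3214
Column B: 0.801×0 + 1.17×926.4 + 29.2×2764 + (z_c − 0.801 − 30.37)×3214
The z_c×3214 term appears on both sides and cancels. Collect the known terms of each column as K = Σ(ρt)_known − 3214 × (depth of known layers): K_A = 0 − 3214×0 = 0; K_B = 81792.688 − 3214×(0.801 + 30.37) = −18390.906.
Balance: K_A − x×(3214 − 2687) = K_B, so x = (K_A − K_B)/(3214 − 2687) = 18390.9/527 = 34.9 km.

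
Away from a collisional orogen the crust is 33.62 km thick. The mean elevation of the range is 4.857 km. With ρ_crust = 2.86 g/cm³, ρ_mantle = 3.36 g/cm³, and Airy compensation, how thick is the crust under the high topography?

66.3 km

Root depth r = h ρ_c / (ρ_m − ρ_c) = 4.857 km × 2.86 / 0.5 = 27.78 km.
Total thickness = T + h + r = 33.62 km + 4.857 km + 27.78 km = 66.3 km.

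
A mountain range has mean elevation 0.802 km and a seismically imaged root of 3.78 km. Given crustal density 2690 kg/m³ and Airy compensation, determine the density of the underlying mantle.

3260 kg/m³

Airy balance: ρ_c h = (ρ_m − ρ_c) r → ρ_m = ρ_c (1 + h/r).
ρ_m = 2690 × (1 + 0.802 km/3.78 km) = 3260 kg/m³.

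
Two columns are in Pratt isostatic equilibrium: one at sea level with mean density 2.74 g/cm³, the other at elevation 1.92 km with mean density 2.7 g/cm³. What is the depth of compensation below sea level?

130 km

ρ_ref D = ρ (D + h) → D (ρ_ref − ρ) = ρ h.
D = ρ h/(ρ_ref − ρ) = 2.7 × 1.92 km/(2.74 − 2.7) = 130 km.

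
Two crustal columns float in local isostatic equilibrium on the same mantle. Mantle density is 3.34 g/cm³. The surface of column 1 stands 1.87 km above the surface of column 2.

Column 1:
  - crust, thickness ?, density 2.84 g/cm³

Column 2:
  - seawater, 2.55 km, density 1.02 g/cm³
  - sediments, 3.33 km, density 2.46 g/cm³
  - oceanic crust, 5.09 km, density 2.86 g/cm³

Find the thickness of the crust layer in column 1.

Take the compensation level at the base of the deeper column (depth z_c below the surface of column 1) and equate Σ ρ_i t_i down to z_c; mantle fills any gap and the z_c terms cancel.
Column 1: x×2.84 + (z_c − 0 − x)×3.34
Column 2: 1.87×0 + 2.55×1.02 + 3.33×2.46 + 5.09×2.86 + (z_c − 1.87 − 10.97)×3.34
The z_c×3.34 term appears on both sides and cancels. Collect the known terms of each column as K = Σ(ρt)_known − 3.34 × (depth of known layers): K_1 = 0 − 3.34×0 = 0; K_2 = 25.3502 − 3.34×(1.87 + 10.97) = −17.5354.
Balance: K_1 − x×(3.34 − 2.84) = K_2, so x = (K_1 − K_2)/(3.34 − 2.84) = 17.5354/0.5 = 35.1 km.

35.1 km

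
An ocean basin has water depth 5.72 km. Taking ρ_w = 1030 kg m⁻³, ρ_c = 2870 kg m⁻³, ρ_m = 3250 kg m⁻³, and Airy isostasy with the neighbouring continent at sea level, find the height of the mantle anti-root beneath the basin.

For local isostatic compensation: replacing crust with seawater at the top is compensated by replacing crust with mantle at the base: d (ρ_c − ρ_w) = a (ρ_m − ρ_c).
a = d (ρ_c − ρ_w)/(ρ_m − ρ_c) = 5.72 km × 1840/380 = 27.7 km.

27.7 km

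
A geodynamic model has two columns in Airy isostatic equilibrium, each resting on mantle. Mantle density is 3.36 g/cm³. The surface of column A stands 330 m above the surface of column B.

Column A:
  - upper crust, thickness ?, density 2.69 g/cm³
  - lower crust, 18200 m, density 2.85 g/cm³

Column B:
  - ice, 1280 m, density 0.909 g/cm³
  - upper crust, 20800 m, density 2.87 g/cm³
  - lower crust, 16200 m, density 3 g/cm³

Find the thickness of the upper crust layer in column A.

Take the compensation level at the base of the deeper column (depth z_c below the surface of column A) and equate Σ ρ_i t_i down to z_c; mantle fills any gap and the z_c terms cancel.
Column A: x×2.69 + 18200×2.85 + (z_c − 18200 − x)×3.36
Column B: 330×0 + 1280×0.909 + 20800×2.87 + 16200×3 + (z_c − 330 − 38280)×3.36
The z_c×3.36 term appears on both sides and cancels. Collect the known terms of each column as K = Σ(ρt)_known − 3.36 × (depth of known layers): K_A = 51870 − 3.36×18200 = −9282; K_B = 109459.52 − 3.36×(330 + 38280) = −20270.08.
Balance: K_A − x×(3.36 − 2.69) = K_B, so x = (K_A − K_B)/(3.36 − 2.69) = 10988.1/0.67 = 16400 m.

16400 m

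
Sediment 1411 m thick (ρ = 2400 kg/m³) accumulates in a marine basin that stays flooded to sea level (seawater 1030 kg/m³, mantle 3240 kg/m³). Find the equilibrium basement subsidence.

875 m

Submarine loading: the sediment displaces seawater, and the subsidence is in turn flooded, so s (ρ_m − ρ_w) = t (ρ_sed − ρ_w).
s = 1411 m × (2400 − 1030) / (3240 − 1030) = 875 m.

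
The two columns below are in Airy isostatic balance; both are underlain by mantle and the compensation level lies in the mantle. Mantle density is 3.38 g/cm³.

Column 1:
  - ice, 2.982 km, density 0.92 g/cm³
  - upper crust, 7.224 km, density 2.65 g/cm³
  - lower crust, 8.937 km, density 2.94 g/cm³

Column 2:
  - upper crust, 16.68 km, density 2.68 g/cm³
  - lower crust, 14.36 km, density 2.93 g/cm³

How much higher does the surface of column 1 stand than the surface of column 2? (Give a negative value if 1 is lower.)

−0.472 km

For any compensation level in the mantle, the mantle terms cancel and isostasy reduces to e = (Σt_1 − Σt_2) − (Σ(ρt)_1 − Σ(ρt)_2) / ρ_m.
Σt_1 = 19.143 km; Σt_2 = 31.04 km; Σ(ρt)_1 = 48.16182; Σ(ρt)_2 = 86.7772 (in km·g/cm³).
e = (19.143 − 31.04) − (48.16182 − 86.7772) / 3.38 = −0.472 km.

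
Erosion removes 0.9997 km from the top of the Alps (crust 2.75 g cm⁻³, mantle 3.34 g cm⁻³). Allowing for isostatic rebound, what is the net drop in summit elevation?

Rebound u = e ρ_c/ρ_m = 0.9997 km × 2.75/3.34 = 0.8231 km.
Net surface drop = e − u = 0.9997 km − 0.8231 km = e (ρ_m − ρ_c)/ρ_m = 0.177 km.

0.177 km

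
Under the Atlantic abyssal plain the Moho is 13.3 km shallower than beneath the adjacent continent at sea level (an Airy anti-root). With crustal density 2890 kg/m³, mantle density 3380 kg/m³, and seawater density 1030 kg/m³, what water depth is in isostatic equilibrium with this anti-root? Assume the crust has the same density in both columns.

3.5 km

Replacing a thickness d of crust by seawater at the top must be balanced by replacing crust with mantle at the base: d (ρ_c − ρ_w) = a (ρ_m − ρ_c).
d = a (ρ_m − ρ_c)/(ρ_c − ρ_w) = 13.3 km × 490/1860 = 3.5 km.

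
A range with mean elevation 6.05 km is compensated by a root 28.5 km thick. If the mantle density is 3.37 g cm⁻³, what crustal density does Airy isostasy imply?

ρ_c h = (ρ_m − ρ_c) r → ρ_c (h + r) = ρ_m r → ρ_c = ρ_m r / (h + r).
ρ_c = 3.37 × 28.5 km / (6.05 km + 28.5 km) = 2.78 g cm⁻³.

2.78 g cm⁻³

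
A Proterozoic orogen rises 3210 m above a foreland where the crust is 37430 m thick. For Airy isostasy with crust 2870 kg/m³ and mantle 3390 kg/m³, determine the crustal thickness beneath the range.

Root depth r = h ρ_c / (ρ_m − ρ_c) = 3210 m × 2870 / 520 = 17720 m.
Total thickness = T + h + r = 37430 m + 3210 m + 17720 m = 58400 m.

58400 m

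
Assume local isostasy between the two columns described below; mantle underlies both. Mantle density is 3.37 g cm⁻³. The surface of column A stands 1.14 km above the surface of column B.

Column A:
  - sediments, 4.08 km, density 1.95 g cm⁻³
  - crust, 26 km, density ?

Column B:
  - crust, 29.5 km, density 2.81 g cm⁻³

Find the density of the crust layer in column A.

Take the compensation level at the base of the deeper column (depth z_c below the surface of column A) and equate Σ ρ_i t_i down to z_c; mantle fills any gap and the z_c terms cancel.
Column A: 4.08×1.95 + 26×ρ + (z_c − 30.08)×3.37
Column B: 1.14×0 + 29.5×2.81 + (z_c − 1.14 − 29.5)×3.37
The z_c×3.37 term appears on both sides and cancels. Collect the known terms of each column as K = Σ(ρt)_known − 3.37 × (depth of known layers): K_A = 7.956 − 3.37×30.08 = −93.4136; K_B = 82.895 − 3.37×(1.14 + 29.5) = −20.3618.
Balance: K_A + 26×ρ = K_B, so ρ = (K_B − K_A)/26 = 73.0518/26 = 2.81 g cm⁻³.

2.81 g cm⁻³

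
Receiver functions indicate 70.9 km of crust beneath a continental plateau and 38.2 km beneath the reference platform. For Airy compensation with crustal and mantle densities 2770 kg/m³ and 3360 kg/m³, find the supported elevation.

5.74 km

Excess crust Δ = 70.9 km − 38.2 km = 32.7 km, split between elevation h and root r with h + r = Δ.
Airy balance ρ_c h = (ρ_m − ρ_c) r gives r = h ρ_c/(ρ_m − ρ_c), so h (1 + ρ_c/(ρ_m − ρ_c)) = Δ, i.e. h = Δ (ρ_m − ρ_c)/ρ_m.
h = 32.7 km × 590/3360 = 5.74 km.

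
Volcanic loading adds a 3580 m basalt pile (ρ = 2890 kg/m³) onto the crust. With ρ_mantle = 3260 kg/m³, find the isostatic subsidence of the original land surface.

3170 m

Subaerial loading: s = t ρ_load / ρ_m.
s = 3580 m × 2890/3260 = 3170 m.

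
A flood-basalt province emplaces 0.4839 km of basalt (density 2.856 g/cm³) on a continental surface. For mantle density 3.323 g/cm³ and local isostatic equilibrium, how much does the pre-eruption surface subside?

0.416 km

Subaerial loading: s = t ρ_load / ρ_m.
s = 0.4839 km × 2.856/3.323 = 0.416 km.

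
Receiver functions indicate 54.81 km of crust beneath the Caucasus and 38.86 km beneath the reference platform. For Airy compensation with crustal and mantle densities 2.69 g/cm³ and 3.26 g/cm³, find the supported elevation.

Excess crust Δ = 54.81 km − 38.86 km = 15.95 km, split between elevation h and root r with h + r = Δ.
Airy balance ρ_c h = (ρ_m − ρ_c) r gives r = h ρ_c/(ρ_m − ρ_c), so h (1 + ρ_c/(ρ_m − ρ_c)) = Δ, i.e. h = Δ (ρ_m − ρ_c)/ρ_m.
h = 15.95 km × 0.57/3.26 = 2.79 km.

2.79 km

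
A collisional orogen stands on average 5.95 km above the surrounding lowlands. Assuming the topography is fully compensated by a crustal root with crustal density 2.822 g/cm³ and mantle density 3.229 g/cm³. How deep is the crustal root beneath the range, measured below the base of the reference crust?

41.3 km

By Archimedes' principle applied to the lithosphere: the weight of the topography is balanced by the buoyancy of the root, ρ_c h = (ρ_m − ρ_c) r.
r = h · ρ_c / (ρ_m − ρ_c) = 5.95 km × 2.822 / (3.229 − 2.822) = 41.3 km.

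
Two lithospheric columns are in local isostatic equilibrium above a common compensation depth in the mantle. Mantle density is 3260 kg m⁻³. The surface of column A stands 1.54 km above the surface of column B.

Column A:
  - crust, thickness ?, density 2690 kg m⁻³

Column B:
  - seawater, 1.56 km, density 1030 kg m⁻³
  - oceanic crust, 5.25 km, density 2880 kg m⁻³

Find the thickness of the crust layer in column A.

Take the compensation level at the base of the deeper column (depth z_c below the surface of column A) and equate Σ ρ_i t_i down to z_c; mantle fills any gap and the z_c terms cancel.
Column A: x×2690 + (z_c − 0 − x)×3260
Column B: 1.54×0 + 1.56×1030 + 5.25×2880 + (z_c − 1.54 − 6.81)×3260
The z_c×3260 term appears on both sides and cancels. Collect the known terms of each column as K = Σ(ρt)_known − 3260 × (depth of known layers): K_A = 0 − 3260×0 = 0; K_B = 16726.8 − 3260×(1.54 + 6.81) = −10494.2.
Balance: K_A − x×(3260 − 2690) = K_B, so x = (K_A − K_B)/(3260 − 2690) = 10494.2/570 = 18.4 km.

18.4 km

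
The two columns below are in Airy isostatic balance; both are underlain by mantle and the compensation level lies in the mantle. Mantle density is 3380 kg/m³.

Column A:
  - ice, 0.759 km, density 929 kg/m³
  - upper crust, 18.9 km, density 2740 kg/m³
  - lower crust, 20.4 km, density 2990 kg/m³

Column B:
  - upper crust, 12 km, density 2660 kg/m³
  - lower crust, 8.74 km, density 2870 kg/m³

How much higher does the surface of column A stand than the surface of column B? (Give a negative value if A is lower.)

2.61 km

For any compensation level in the mantle, the mantle terms cancel and isostasy reduces to e = (Σt_A − Σt_B) − (Σ(ρt)_A − Σ(ρt)_B) / ρ_m.
Σt_A = 40.059 km; Σt_B = 20.74 km; Σ(ρt)_A = 113487.111; Σ(ρt)_B = 57003.8 (in km·kg/m³).
e = (40.059 − 20.74) − (113487.111 − 57003.8) / 3380 = 2.61 km.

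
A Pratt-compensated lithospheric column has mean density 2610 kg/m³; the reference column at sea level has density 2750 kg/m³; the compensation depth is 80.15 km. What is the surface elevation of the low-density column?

4.3 km

ρ_ref D = ρ (D + h) → h = D (ρ_ref − ρ)/ρ.
h = 80.15 km × (2750 − 2610)/2610 = 4.3 km.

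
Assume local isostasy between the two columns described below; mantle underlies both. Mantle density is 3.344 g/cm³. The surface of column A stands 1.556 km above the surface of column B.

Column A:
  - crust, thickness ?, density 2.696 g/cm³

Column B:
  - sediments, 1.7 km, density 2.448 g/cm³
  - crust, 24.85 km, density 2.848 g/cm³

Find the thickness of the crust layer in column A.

Take the compensation level at the base of the deeper column (depth z_c below the surface of column A) and equate Σ ρ_i t_i down to z_c; mantle fills any gap and the z_c terms cancel.
Column A: x×2.696 + (z_c − 0 − x)×3.344
Column B: 1.556×0 + 1.7×2.448 + 24.85×2.848 + (z_c − 1.556 − 26.55)×3.344
The z_c×3.344 term appears on both sides and cancels. Collect the known terms of each column as K = Σ(ρt)_known − 3.344 × (depth of known layers): K_A = 0 − 3.344×0 = 0; K_B = 74.9344 − 3.344×(1.556 + 26.55) = −19.052064.
Balance: K_A − x×(3.344 − 2.696) = K_B, so x = (K_A − K_B)/(3.344 − 2.696) = 19.0521/0.648 = 29.4 km.

29.4 km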